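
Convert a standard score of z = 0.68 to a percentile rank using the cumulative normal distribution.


CDF(z) = 0.5 * (1 + erf(z/sqrt(2)))
erf(0.4808) = 0.5035
CDF = 0.7517
Percentile rank = 0.7517 * 100 = 75.17

75.17


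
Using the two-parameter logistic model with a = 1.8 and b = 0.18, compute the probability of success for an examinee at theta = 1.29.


a*(theta - b) = 1.8 * (1.29 - 0.18) = 1.998
exp(-1.998) = 0.1356
P = 1 / (1 + 0.1356)
P = 0.8806

0.8806


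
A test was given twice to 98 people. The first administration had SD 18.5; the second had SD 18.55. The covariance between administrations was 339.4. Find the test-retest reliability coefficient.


r = cov(X,Y) / (SD_X * SD_Y)
r = 339.4 / (18.5 * 18.55)
r = 339.4 / 343.175
r = 0.989

0.989


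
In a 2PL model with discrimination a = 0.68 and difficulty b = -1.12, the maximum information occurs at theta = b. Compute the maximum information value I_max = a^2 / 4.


For 2PL, max info at theta = b = -1.12
I_max = a^2 / 4 = 0.68^2 / 4
= 0.4624 / 4
I_max = 0.1156

0.1156


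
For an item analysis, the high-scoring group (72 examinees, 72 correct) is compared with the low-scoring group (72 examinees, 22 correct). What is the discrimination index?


p_upper = 72/72 = 1.0
p_lower = 22/72 = 0.3056
D = 1.0 - 0.3056 = 0.6944

0.6944


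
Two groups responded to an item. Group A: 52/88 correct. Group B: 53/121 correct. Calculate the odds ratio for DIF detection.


Odds_A = 52/36 = 1.4444
Odds_B = 53/68 = 0.7794
OR = Odds_A / Odds_B = 1.4444 / 0.7794
Exactly, OR = (52 * 68) / (36 * 53) = 3536 / 1908
OR = 1.8532

1.8532


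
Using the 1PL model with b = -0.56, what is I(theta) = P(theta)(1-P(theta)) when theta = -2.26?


P = 1/(1+exp(-(-2.26--0.56))) = 0.1545
I = P*(1-P) = 0.1545 * 0.8455
I = 0.1306

0.1306


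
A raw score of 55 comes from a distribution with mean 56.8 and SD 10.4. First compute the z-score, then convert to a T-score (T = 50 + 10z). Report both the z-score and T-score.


z = (X - mean) / SD = (55 - 56.8) / 10.4
z = -1.8 / 10.4
z = -0.1731
T-score = T = 50 + 10z
Carry z at full precision (z = -1.8 / 10.4) into the conversion:
T-score = 50 + 10 * (-1.8 / 10.4) = 50 + -18 / 10.4
T-score = 50 + -1.7308
T-score = 48.2692

48.2692


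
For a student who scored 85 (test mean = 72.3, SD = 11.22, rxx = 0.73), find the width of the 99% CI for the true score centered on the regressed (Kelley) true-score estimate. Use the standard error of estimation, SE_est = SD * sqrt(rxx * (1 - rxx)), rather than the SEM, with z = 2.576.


True score estimate = 0.73*85 + 0.27*72.3 = 81.571
SE_est = SD * sqrt(rxx * (1 - rxx)) = 11.22 * sqrt(0.73 * 0.27) = 11.22 * sqrt(0.1971) = 4.981225
CI = T_est +/- z * SE_est, so width = 2 * z * SE_est = 2 * 2.576 * 4.981225
Width = 25.6633

25.6633


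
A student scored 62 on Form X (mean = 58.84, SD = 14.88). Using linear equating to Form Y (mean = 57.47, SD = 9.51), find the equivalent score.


slope = SD_Y / SD_X = 9.51 / 14.88 ~ 0.6391
intercept = mean_Y - slope * mean_X = 57.47 - (9.51 / 14.88) * 58.84 ~ 19.8646
Y = slope * X + intercept. To avoid rounding drift from the rounded slope/intercept, evaluate the equivalent form Y = mean_Y + SD_Y * (X - mean_X) / SD_X at full precision:
Y = 57.47 + 9.51 * (62 - 58.84) / 14.88
Y = 57.47 + 9.51 * 3.16 / 14.88
Y = 57.47 + 30.0516 / 14.88
Y = 57.47 + 2.0196
Y = 59.4896

59.4896


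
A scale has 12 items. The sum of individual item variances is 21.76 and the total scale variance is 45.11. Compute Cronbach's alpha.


alpha = (k/(k-1)) * (1 - sum(si^2)/s_total^2)
= (12/11) * (1 - 21.76/45.11)
alpha = 0.5647

0.5647


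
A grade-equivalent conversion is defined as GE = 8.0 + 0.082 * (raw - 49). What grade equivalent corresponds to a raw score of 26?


raw - median = 26 - 49 = -23
slope * diff = 0.082 * -23 = -1.886
GE = 8.0 + -1.886
GE = 6.114

6.114


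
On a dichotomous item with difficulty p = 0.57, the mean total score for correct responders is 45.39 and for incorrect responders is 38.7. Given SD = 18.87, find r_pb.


q = 1 - p = 0.43
rpb = ((M1 - M0) / SD) * sqrt(p * q)
rpb = ((45.39 - 38.7) / 18.87) * sqrt(0.57 * 0.43)
rpb = 0.1755

0.1755


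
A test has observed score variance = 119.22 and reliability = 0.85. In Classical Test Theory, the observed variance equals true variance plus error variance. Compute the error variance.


var_true = rxx * var_obs = 0.85 * 119.22 = 101.337
var_error = var_obs - var_true
var_error = 119.22 - 101.337
var_error = 17.883

17.883


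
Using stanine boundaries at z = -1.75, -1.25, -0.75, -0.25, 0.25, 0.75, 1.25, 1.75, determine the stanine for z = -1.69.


Stanine boundaries: [-1.75, -1.25, -0.75, -0.25, 0.25, 0.75, 1.25, 1.75]
z = -1.69
Check each boundary:
  z >= -1.75 -> could be stanine 2
  z < -1.25
  z < -0.75
  z < -0.25
  z < 0.25
  z < 0.75
  z < 1.25
  z < 1.75
Highest qualifying boundary gives stanine = 2

2


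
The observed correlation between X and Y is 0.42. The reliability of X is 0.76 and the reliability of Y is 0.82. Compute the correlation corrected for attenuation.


r_corrected = rxy / sqrt(rxx * ryy)
= 0.42 / sqrt(0.76 * 0.82)
= 0.42 / sqrt(0.6232)
= 0.42 / 0.78943
r_corrected = 0.532

0.532


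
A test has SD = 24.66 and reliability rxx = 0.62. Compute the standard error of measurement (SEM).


SEM = SD * sqrt(1 - rxx)
SEM = 24.66 * sqrt(1 - 0.62)
SEM = 24.66 * sqrt(0.38) = 24.66 * 0.616441
SEM = 15.2014

15.2014


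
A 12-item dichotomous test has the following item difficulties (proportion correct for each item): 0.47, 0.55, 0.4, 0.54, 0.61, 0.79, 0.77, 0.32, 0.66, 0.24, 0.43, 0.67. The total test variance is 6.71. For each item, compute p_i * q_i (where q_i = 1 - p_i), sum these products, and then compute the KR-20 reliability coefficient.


For each item, compute p_i * q_i:
  Item 1: 0.47 * 0.53 = 0.2491
  Item 2: 0.55 * 0.45 = 0.2475
  Item 3: 0.4 * 0.6 = 0.24
  Item 4: 0.54 * 0.46 = 0.2484
  Item 5: 0.61 * 0.39 = 0.2379
  Item 6: 0.79 * 0.21 = 0.1659
  Item 7: 0.77 * 0.23 = 0.1771
  Item 8: 0.32 * 0.68 = 0.2176
  Item 9: 0.66 * 0.34 = 0.2244
  Item 10: 0.24 * 0.76 = 0.1824
  Item 11: 0.43 * 0.57 = 0.2451
  Item 12: 0.67 * 0.33 = 0.2211
Sum(p_i * q_i) = 0.2491 + 0.2475 + 0.24 + 0.2484 + 0.2379 + 0.1659 + 0.1771 + 0.2176 + 0.2244 + 0.1824 + 0.2451 + 0.2211 = 2.6565
KR-20 = (k/(k-1)) * (1 - Sum(p_i*q_i) / Var_total)
= (12/11) * (1 - 2.6565/6.71)
= 1.0909 * 0.6041
KR-20 = 0.659

0.659


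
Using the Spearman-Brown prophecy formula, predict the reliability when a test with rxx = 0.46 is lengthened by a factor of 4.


r_new = (n * rxx) / (1 + (n-1) * rxx)
r_new = (4 * 0.46) / (1 + 3 * 0.46)
r_new = 1.84 / 2.38
r_new = 0.7731

0.7731


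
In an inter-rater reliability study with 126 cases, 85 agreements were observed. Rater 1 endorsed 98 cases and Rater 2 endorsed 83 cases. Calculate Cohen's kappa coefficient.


P_o = 85/126 = 0.674603
P_e = (98*83 + 28*43) / 15876 = 0.588183
kappa = (P_o - P_e) / (1 - P_e)
kappa = (0.674603 - 0.588183) / (1 - 0.588183)
kappa = 0.2099

0.2099


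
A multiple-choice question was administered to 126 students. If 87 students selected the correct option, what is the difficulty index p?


Item difficulty p = number correct / total examinees
p = 87 / 126
p = 0.6905

0.6905


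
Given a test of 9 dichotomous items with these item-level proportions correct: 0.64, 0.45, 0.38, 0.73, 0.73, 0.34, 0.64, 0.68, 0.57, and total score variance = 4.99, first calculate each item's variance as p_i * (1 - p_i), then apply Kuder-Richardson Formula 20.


For each item, compute p_i * q_i:
  Item 1: 0.64 * 0.36 = 0.2304
  Item 2: 0.45 * 0.55 = 0.2475
  Item 3: 0.38 * 0.62 = 0.2356
  Item 4: 0.73 * 0.27 = 0.1971
  Item 5: 0.73 * 0.27 = 0.1971
  Item 6: 0.34 * 0.66 = 0.2244
  Item 7: 0.64 * 0.36 = 0.2304
  Item 8: 0.68 * 0.32 = 0.2176
  Item 9: 0.57 * 0.43 = 0.2451
Sum(p_i * q_i) = 0.2304 + 0.2475 + 0.2356 + 0.1971 + 0.1971 + 0.2244 + 0.2304 + 0.2176 + 0.2451 = 2.0252
KR-20 = (k/(k-1)) * (1 - Sum(p_i*q_i) / Var_total)
= (9/8) * (1 - 2.0252/4.99)
= 1.125 * 0.5941
KR-20 = 0.6684

0.6684


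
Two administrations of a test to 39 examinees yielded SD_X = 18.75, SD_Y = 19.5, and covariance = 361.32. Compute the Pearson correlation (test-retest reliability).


r = cov(X,Y) / (SD_X * SD_Y)
r = 361.32 / (18.75 * 19.5)
r = 361.32 / 365.625
r = 0.9882

0.9882


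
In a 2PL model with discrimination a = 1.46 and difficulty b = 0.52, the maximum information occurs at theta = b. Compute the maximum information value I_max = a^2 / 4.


For 2PL, max info at theta = b = 0.52
I_max = a^2 / 4 = 1.46^2 / 4
= 2.1316 / 4
I_max = 0.5329

0.5329


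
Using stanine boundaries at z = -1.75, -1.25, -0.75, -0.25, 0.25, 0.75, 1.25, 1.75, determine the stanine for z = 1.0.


Stanine boundaries: [-1.75, -1.25, -0.75, -0.25, 0.25, 0.75, 1.25, 1.75]
z = 1.0
Check each boundary:
  z >= -1.75 -> could be stanine 2
  z >= -1.25 -> could be stanine 3
  z >= -0.75 -> could be stanine 4
  z >= -0.25 -> could be stanine 5
  z >= 0.25 -> could be stanine 6
  z >= 0.75 -> could be stanine 7
  z < 1.25
  z < 1.75
Highest qualifying boundary gives stanine = 7

7


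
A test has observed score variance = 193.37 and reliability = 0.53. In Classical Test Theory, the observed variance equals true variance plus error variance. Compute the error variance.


var_true = rxx * var_obs = 0.53 * 193.37 = 102.4861
var_error = var_obs - var_true
var_error = 193.37 - 102.4861
var_error = 90.8839

90.8839


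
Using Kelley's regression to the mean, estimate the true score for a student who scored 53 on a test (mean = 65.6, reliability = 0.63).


T_est = rxx * X + (1 - rxx) * mean
T_est = 0.63 * 53 + 0.37 * 65.6
T_est = 33.39 + 24.272
T_est = 57.662

57.662


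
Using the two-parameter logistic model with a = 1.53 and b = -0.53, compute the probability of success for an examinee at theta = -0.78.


a*(theta - b) = 1.53 * (-0.78 - -0.53) = -0.3825
exp(--0.3825) = 1.4659
P = 1 / (1 + 1.4659)
P = 0.4055

0.4055


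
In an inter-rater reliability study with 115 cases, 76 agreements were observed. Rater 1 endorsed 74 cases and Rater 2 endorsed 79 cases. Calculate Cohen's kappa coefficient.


P_o = 76/115 = 0.66087
P_e = (74*79 + 41*36) / 13225 = 0.553648
kappa = (P_o - P_e) / (1 - P_e)
kappa = (0.66087 - 0.553648) / (1 - 0.553648)
kappa = 0.2402

0.2402


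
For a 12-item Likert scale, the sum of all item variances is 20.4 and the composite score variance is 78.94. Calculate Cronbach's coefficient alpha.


alpha = (k/(k-1)) * (1 - sum(si^2)/s_total^2)
= (12/11) * (1 - 20.4/78.94)
alpha = 0.809

0.809


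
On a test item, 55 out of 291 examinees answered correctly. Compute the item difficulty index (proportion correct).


Item difficulty p = number correct / total examinees
p = 55 / 291
p = 0.189

0.189


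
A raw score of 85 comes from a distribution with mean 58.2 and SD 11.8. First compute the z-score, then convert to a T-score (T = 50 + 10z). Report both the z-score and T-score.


z = (X - mean) / SD = (85 - 58.2) / 11.8
z = 26.8 / 11.8
z = 2.2712
T-score = T = 50 + 10z
Carry z at full precision (z = 26.8 / 11.8) into the conversion:
T-score = 50 + 10 * (26.8 / 11.8) = 50 + 268 / 11.8
T-score = 50 + 22.7119
T-score = 72.7119

72.7119


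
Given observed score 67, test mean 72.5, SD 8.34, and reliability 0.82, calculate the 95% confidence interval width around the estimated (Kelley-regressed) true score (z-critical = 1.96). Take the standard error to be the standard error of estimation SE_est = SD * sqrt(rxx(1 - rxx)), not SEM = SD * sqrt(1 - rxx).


True score estimate = 0.82*67 + 0.18*72.5 = 67.99
SE_est = SD * sqrt(rxx * (1 - rxx)) = 8.34 * sqrt(0.82 * 0.18) = 8.34 * sqrt(0.1476) = 3.204123
CI = T_est +/- z * SE_est, so width = 2 * z * SE_est = 2 * 1.96 * 3.204123
Width = 12.5602

12.5602


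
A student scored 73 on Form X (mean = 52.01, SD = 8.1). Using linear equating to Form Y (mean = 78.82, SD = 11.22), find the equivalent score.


slope = SD_Y / SD_X = 11.22 / 8.1 ~ 1.3852
intercept = mean_Y - slope * mean_X = 78.82 - (11.22 / 8.1) * 52.01 ~ 6.7765
Y = slope * X + intercept. To avoid rounding drift from the rounded slope/intercept, evaluate the equivalent form Y = mean_Y + SD_Y * (X - mean_X) / SD_X at full precision:
Y = 78.82 + 11.22 * (73 - 52.01) / 8.1
Y = 78.82 + 11.22 * 20.99 / 8.1
Y = 78.82 + 235.5078 / 8.1
Y = 78.82 + 29.075
Y = 107.895

107.895


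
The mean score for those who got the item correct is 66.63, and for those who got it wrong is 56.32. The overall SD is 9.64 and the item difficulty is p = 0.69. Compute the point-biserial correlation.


q = 1 - p = 0.31
rpb = ((M1 - M0) / SD) * sqrt(p * q)
rpb = ((66.63 - 56.32) / 9.64) * sqrt(0.69 * 0.31)
rpb = 0.4946

0.4946


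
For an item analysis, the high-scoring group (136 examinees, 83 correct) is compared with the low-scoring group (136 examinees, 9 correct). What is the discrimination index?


p_upper = 83/136 = 0.6103
p_lower = 9/136 = 0.0662
D = 0.6103 - 0.0662 = 0.5441

0.5441


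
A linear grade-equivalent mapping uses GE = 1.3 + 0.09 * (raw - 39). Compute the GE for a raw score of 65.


raw - median = 65 - 39 = 26
slope * diff = 0.09 * 26 = 2.34
GE = 1.3 + 2.34
GE = 3.64

3.64


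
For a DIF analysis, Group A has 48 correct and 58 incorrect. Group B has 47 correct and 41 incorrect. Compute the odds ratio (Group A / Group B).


Odds_A = 48/58 = 0.8276
Odds_B = 47/41 = 1.1463
OR = Odds_A / Odds_B = 0.8276 / 1.1463
Exactly, OR = (48 * 41) / (58 * 47) = 1968 / 2726
OR = 0.7219

0.7219


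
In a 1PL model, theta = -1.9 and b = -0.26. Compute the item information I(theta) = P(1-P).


P = 1/(1+exp(-(-1.9--0.26))) = 0.1625
I = P*(1-P) = 0.1625 * 0.8375
I = 0.1361

0.1361


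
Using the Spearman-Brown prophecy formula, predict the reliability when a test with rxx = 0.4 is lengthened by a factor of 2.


r_new = (n * rxx) / (1 + (n-1) * rxx)
r_new = (2 * 0.4) / (1 + 1 * 0.4)
r_new = 0.8 / 1.4
r_new = 0.5714

0.5714


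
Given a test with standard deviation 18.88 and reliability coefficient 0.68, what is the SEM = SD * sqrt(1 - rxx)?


SEM = SD * sqrt(1 - rxx)
SEM = 18.88 * sqrt(1 - 0.68)
SEM = 18.88 * sqrt(0.32) = 18.88 * 0.565685
SEM = 10.6801

10.6801


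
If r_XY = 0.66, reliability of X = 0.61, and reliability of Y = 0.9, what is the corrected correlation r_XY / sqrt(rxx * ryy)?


r_corrected = rxy / sqrt(rxx * ryy)
= 0.66 / sqrt(0.61 * 0.9)
= 0.66 / sqrt(0.549)
= 0.66 / 0.740945
r_corrected = 0.8908

0.8908


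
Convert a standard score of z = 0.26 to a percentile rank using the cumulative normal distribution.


CDF(z) = 0.5 * (1 + erf(z/sqrt(2)))
erf(0.1838) = 0.2051
CDF = 0.6026
Percentile rank = 0.6026 * 100 = 60.26

60.26


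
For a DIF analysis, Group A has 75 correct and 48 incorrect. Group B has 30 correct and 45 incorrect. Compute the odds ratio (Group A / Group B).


Odds_A = 75/48 = 1.5625
Odds_B = 30/45 = 0.6667
OR = Odds_A / Odds_B = 1.5625 / 0.6667
Exactly, OR = (75 * 45) / (48 * 30) = 3375 / 1440
OR = 2.3438

2.3438


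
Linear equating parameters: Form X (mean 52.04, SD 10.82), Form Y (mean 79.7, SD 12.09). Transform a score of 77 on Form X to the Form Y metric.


slope = SD_Y / SD_X = 12.09 / 10.82 ~ 1.1174
intercept = mean_Y - slope * mean_X = 79.7 - (12.09 / 10.82) * 52.04 ~ 21.5518
Y = slope * X + intercept. To avoid rounding drift from the rounded slope/intercept, evaluate the equivalent form Y = mean_Y + SD_Y * (X - mean_X) / SD_X at full precision:
Y = 79.7 + 12.09 * (77 - 52.04) / 10.82
Y = 79.7 + 12.09 * 24.96 / 10.82
Y = 79.7 + 301.7664 / 10.82
Y = 79.7 + 27.8897
Y = 107.5897

107.5897


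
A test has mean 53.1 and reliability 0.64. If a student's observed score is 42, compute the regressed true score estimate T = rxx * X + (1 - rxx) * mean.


T_est = rxx * X + (1 - rxx) * mean
T_est = 0.64 * 42 + 0.36 * 53.1
T_est = 26.88 + 19.116
T_est = 45.996

45.996


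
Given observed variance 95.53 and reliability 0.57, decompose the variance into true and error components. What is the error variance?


var_true = rxx * var_obs = 0.57 * 95.53 = 54.4521
var_error = var_obs - var_true
var_error = 95.53 - 54.4521
var_error = 41.0779

41.0779


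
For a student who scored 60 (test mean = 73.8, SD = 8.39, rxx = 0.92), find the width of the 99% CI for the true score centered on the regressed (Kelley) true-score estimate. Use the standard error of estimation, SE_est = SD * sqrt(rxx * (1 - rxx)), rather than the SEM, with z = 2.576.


True score estimate = 0.92*60 + 0.08*73.8 = 61.104
SE_est = SD * sqrt(rxx * (1 - rxx)) = 8.39 * sqrt(0.92 * 0.08) = 8.39 * sqrt(0.0736) = 2.27615
CI = T_est +/- z * SE_est, so width = 2 * z * SE_est = 2 * 2.576 * 2.27615
Width = 11.7267

11.7267


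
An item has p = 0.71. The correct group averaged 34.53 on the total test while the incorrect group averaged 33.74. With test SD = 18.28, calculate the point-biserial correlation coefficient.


q = 1 - p = 0.29
rpb = ((M1 - M0) / SD) * sqrt(p * q)
rpb = ((34.53 - 33.74) / 18.28) * sqrt(0.71 * 0.29)
rpb = 0.0196

0.0196


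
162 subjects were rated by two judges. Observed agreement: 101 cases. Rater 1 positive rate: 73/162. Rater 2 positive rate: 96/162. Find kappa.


P_o = 101/162 = 0.623457
P_e = (73*96 + 89*66) / 26244 = 0.490855
kappa = (P_o - P_e) / (1 - P_e)
kappa = (0.623457 - 0.490855) / (1 - 0.490855)
kappa = 0.2604

0.2604


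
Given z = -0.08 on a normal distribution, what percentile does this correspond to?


CDF(z) = 0.5 * (1 + erf(z/sqrt(2)))
erf(-0.0566) = -0.0638
CDF = 0.4681
Percentile rank = 0.4681 * 100 = 46.81

46.81


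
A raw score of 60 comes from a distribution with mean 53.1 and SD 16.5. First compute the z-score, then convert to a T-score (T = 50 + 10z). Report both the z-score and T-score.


z = (X - mean) / SD = (60 - 53.1) / 16.5
z = 6.9 / 16.5
z = 0.4182
T-score = T = 50 + 10z
Carry z at full precision (z = 6.9 / 16.5) into the conversion:
T-score = 50 + 10 * (6.9 / 16.5) = 50 + 69 / 16.5
T-score = 50 + 4.1818
T-score = 54.1818

54.1818


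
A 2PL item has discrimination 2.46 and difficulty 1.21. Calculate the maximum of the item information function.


For 2PL, max info at theta = b = 1.21
I_max = a^2 / 4 = 2.46^2 / 4
= 6.0516 / 4
I_max = 1.5129

1.5129


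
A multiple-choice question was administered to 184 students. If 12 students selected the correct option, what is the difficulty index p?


Item difficulty p = number correct / total examinees
p = 12 / 184
p = 0.0652

0.0652


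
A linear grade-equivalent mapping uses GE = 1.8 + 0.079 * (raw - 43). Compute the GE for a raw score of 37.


raw - median = 37 - 43 = -6
slope * diff = 0.079 * -6 = -0.474
GE = 1.8 + -0.474
GE = 1.326

1.326


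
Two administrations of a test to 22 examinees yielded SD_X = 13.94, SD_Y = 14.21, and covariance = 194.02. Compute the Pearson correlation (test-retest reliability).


r = cov(X,Y) / (SD_X * SD_Y)
r = 194.02 / (13.94 * 14.21)
r = 194.02 / 198.0874
r = 0.9795

0.9795


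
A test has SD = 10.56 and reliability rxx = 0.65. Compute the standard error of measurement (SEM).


SEM = SD * sqrt(1 - rxx)
SEM = 10.56 * sqrt(1 - 0.65)
SEM = 10.56 * sqrt(0.35) = 10.56 * 0.591608
SEM = 6.2474

6.2474


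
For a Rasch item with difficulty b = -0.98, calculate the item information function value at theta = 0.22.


P = 1/(1+exp(-(0.22--0.98))) = 0.7685
I = P*(1-P) = 0.7685 * 0.2315
I = 0.1779

0.1779


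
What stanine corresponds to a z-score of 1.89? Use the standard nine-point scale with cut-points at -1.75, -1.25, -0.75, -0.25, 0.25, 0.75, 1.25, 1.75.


Stanine boundaries: [-1.75, -1.25, -0.75, -0.25, 0.25, 0.75, 1.25, 1.75]
z = 1.89
Check each boundary:
  z >= -1.75 -> could be stanine 2
  z >= -1.25 -> could be stanine 3
  z >= -0.75 -> could be stanine 4
  z >= -0.25 -> could be stanine 5
  z >= 0.25 -> could be stanine 6
  z >= 0.75 -> could be stanine 7
  z >= 1.25 -> could be stanine 8
  z >= 1.75 -> could be stanine 9
Highest qualifying boundary gives stanine = 9

9


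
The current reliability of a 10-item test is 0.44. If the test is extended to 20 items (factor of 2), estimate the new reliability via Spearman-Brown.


r_new = (n * rxx) / (1 + (n-1) * rxx)
r_new = (2 * 0.44) / (1 + 1 * 0.44)
r_new = 0.88 / 1.44
r_new = 0.6111

0.6111


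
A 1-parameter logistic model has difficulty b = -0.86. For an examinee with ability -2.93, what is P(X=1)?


theta - b = -2.93 - -0.86 = -2.07
exp(-(theta - b)) = exp(2.07) = 7.9248
P = 1 / (1 + 7.9248)
P = 0.112

0.112


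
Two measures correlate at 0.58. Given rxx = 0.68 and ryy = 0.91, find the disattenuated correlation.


r_corrected = rxy / sqrt(rxx * ryy)
= 0.58 / sqrt(0.68 * 0.91)
= 0.58 / sqrt(0.6188)
= 0.58 / 0.786638
r_corrected = 0.7373

0.7373


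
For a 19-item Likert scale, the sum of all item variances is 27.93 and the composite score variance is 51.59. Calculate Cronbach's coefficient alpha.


alpha = (k/(k-1)) * (1 - sum(si^2)/s_total^2)
= (19/18) * (1 - 27.93/51.59)
alpha = 0.4841

0.4841


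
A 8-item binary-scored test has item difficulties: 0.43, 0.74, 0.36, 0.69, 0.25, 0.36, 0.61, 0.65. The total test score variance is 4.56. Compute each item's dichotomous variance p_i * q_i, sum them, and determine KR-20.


For each item, compute p_i * q_i:
  Item 1: 0.43 * 0.57 = 0.2451
  Item 2: 0.74 * 0.26 = 0.1924
  Item 3: 0.36 * 0.64 = 0.2304
  Item 4: 0.69 * 0.31 = 0.2139
  Item 5: 0.25 * 0.75 = 0.1875
  Item 6: 0.36 * 0.64 = 0.2304
  Item 7: 0.61 * 0.39 = 0.2379
  Item 8: 0.65 * 0.35 = 0.2275
Sum(p_i * q_i) = 0.2451 + 0.1924 + 0.2304 + 0.2139 + 0.1875 + 0.2304 + 0.2379 + 0.2275 = 1.7651
KR-20 = (k/(k-1)) * (1 - Sum(p_i*q_i) / Var_total)
= (8/7) * (1 - 1.7651/4.56)
= 1.1429 * 0.6129
KR-20 = 0.7005

0.7005


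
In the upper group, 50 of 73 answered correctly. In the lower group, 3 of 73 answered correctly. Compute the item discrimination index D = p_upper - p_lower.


p_upper = 50/73 = 0.6849
p_lower = 3/73 = 0.0411
D = 0.6849 - 0.0411 = 0.6438

0.6438


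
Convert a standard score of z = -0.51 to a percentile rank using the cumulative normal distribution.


CDF(z) = 0.5 * (1 + erf(z/sqrt(2)))
erf(-0.3606) = -0.3899
CDF = 0.305
Percentile rank = 0.305 * 100 = 30.5

30.5


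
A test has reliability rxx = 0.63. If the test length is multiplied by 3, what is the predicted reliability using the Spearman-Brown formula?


r_new = (n * rxx) / (1 + (n-1) * rxx)
r_new = (3 * 0.63) / (1 + 2 * 0.63)
r_new = 1.89 / 2.26
r_new = 0.8363

0.8363


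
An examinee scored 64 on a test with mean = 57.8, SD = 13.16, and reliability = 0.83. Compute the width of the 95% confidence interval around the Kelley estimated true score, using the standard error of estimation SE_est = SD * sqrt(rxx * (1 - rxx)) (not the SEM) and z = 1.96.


True score estimate = 0.83*64 + 0.17*57.8 = 62.946
SE_est = SD * sqrt(rxx * (1 - rxx)) = 13.16 * sqrt(0.83 * 0.17) = 13.16 * sqrt(0.1411) = 4.943328
CI = T_est +/- z * SE_est, so width = 2 * z * SE_est = 2 * 1.96 * 4.943328
Width = 19.3778

19.3778


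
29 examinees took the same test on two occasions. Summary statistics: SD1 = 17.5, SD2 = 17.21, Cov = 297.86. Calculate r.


r = cov(X,Y) / (SD_X * SD_Y)
r = 297.86 / (17.5 * 17.21)
r = 297.86 / 301.175
r = 0.989

0.989


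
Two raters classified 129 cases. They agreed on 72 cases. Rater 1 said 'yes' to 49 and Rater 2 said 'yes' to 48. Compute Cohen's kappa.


P_o = 72/129 = 0.55814
P_e = (49*48 + 80*81) / 16641 = 0.530737
kappa = (P_o - P_e) / (1 - P_e)
kappa = (0.55814 - 0.530737) / (1 - 0.530737)
kappa = 0.0584

0.0584


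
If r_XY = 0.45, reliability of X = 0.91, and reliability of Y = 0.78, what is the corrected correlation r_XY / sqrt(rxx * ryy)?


r_corrected = rxy / sqrt(rxx * ryy)
= 0.45 / sqrt(0.91 * 0.78)
= 0.45 / sqrt(0.7098)
= 0.45 / 0.842496
r_corrected = 0.5341

0.5341


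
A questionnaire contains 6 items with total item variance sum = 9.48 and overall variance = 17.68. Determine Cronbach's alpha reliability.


alpha = (k/(k-1)) * (1 - sum(si^2)/s_total^2)
= (6/5) * (1 - 9.48/17.68)
alpha = 0.5566

0.5566


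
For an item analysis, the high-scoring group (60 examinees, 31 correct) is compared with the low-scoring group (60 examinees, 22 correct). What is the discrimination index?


p_upper = 31/60 = 0.5167
p_lower = 22/60 = 0.3667
D = 0.5167 - 0.3667 = 0.15

0.15


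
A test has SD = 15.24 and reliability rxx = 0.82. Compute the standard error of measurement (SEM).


SEM = SD * sqrt(1 - rxx)
SEM = 15.24 * sqrt(1 - 0.82)
SEM = 15.24 * sqrt(0.18) = 15.24 * 0.424264
SEM = 6.4658

6.4658


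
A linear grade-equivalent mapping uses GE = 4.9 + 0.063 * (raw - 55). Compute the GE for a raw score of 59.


raw - median = 59 - 55 = 4
slope * diff = 0.063 * 4 = 0.252
GE = 4.9 + 0.252
GE = 5.152

5.152


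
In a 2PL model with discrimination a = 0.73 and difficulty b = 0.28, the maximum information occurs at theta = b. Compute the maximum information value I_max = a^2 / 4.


For 2PL, max info at theta = b = 0.28
I_max = a^2 / 4 = 0.73^2 / 4
= 0.5329 / 4
I_max = 0.1332

0.1332


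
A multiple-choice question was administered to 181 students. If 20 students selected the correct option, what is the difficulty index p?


Item difficulty p = number correct / total examinees
p = 20 / 181
p = 0.1105

0.1105


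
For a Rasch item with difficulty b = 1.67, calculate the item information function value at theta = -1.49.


P = 1/(1+exp(-(-1.49-1.67))) = 0.0407
I = P*(1-P) = 0.0407 * 0.9593
I = 0.039

0.039


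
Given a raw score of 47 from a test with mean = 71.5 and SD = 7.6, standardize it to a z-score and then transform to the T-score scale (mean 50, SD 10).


z = (X - mean) / SD = (47 - 71.5) / 7.6
z = -24.5 / 7.6
z = -3.2237
T-score = T = 50 + 10z
Carry z at full precision (z = -24.5 / 7.6) into the conversion:
T-score = 50 + 10 * (-24.5 / 7.6) = 50 + -245 / 7.6
T-score = 50 + -32.2368
T-score = 17.7632

17.7632


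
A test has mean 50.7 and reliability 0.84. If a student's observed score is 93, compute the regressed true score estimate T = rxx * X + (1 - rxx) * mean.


T_est = rxx * X + (1 - rxx) * mean
T_est = 0.84 * 93 + 0.16 * 50.7
T_est = 78.12 + 8.112
T_est = 86.232

86.232


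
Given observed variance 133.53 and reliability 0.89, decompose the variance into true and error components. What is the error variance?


var_true = rxx * var_obs = 0.89 * 133.53 = 118.8417
var_error = var_obs - var_true
var_error = 133.53 - 118.8417
var_error = 14.6883

14.6883


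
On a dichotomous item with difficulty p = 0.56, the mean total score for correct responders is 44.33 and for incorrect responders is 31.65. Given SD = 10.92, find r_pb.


q = 1 - p = 0.44
rpb = ((M1 - M0) / SD) * sqrt(p * q)
rpb = ((44.33 - 31.65) / 10.92) * sqrt(0.56 * 0.44)
rpb = 0.5764

0.5764


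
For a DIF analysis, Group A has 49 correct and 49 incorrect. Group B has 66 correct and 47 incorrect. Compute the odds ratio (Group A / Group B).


Odds_A = 49/49 = 1.0
Odds_B = 66/47 = 1.4043
OR = Odds_A / Odds_B = 1.0 / 1.4043
Exactly, OR = (49 * 47) / (49 * 66) = 2303 / 3234
OR = 0.7121

0.7121


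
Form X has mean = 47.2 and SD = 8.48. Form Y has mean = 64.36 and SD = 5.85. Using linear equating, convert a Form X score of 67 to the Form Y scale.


slope = SD_Y / SD_X = 5.85 / 8.48 ~ 0.6899
intercept = mean_Y - slope * mean_X = 64.36 - (5.85 / 8.48) * 47.2 ~ 31.7987
Y = slope * X + intercept. To avoid rounding drift from the rounded slope/intercept, evaluate the equivalent form Y = mean_Y + SD_Y * (X - mean_X) / SD_X at full precision:
Y = 64.36 + 5.85 * (67 - 47.2) / 8.48
Y = 64.36 + 5.85 * 19.8 / 8.48
Y = 64.36 + 115.83 / 8.48
Y = 64.36 + 13.6592
Y = 78.0192

78.0192


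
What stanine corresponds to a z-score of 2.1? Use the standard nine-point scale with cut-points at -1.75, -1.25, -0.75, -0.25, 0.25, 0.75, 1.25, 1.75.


Stanine boundaries: [-1.75, -1.25, -0.75, -0.25, 0.25, 0.75, 1.25, 1.75]
z = 2.1
Check each boundary:
  z >= -1.75 -> could be stanine 2
  z >= -1.25 -> could be stanine 3
  z >= -0.75 -> could be stanine 4
  z >= -0.25 -> could be stanine 5
  z >= 0.25 -> could be stanine 6
  z >= 0.75 -> could be stanine 7
  z >= 1.25 -> could be stanine 8
  z >= 1.75 -> could be stanine 9
Highest qualifying boundary gives stanine = 9

9


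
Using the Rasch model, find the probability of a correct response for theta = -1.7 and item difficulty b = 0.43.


theta - b = -1.7 - 0.43 = -2.13
exp(-(theta - b)) = exp(2.13) = 8.4149
P = 1 / (1 + 8.4149)
P = 0.1062

0.1062


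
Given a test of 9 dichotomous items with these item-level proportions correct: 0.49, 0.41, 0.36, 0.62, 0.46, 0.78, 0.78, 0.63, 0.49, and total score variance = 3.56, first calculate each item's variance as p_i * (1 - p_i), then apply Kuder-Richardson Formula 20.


For each item, compute p_i * q_i:
  Item 1: 0.49 * 0.51 = 0.2499
  Item 2: 0.41 * 0.59 = 0.2419
  Item 3: 0.36 * 0.64 = 0.2304
  Item 4: 0.62 * 0.38 = 0.2356
  Item 5: 0.46 * 0.54 = 0.2484
  Item 6: 0.78 * 0.22 = 0.1716
  Item 7: 0.78 * 0.22 = 0.1716
  Item 8: 0.63 * 0.37 = 0.2331
  Item 9: 0.49 * 0.51 = 0.2499
Sum(p_i * q_i) = 0.2499 + 0.2419 + 0.2304 + 0.2356 + 0.2484 + 0.1716 + 0.1716 + 0.2331 + 0.2499 = 2.0324
KR-20 = (k/(k-1)) * (1 - Sum(p_i*q_i) / Var_total)
= (9/8) * (1 - 2.0324/3.56)
= 1.125 * 0.4291
KR-20 = 0.4827

0.4827


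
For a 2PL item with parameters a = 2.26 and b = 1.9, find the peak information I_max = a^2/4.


For 2PL, max info at theta = b = 1.9
I_max = a^2 / 4 = 2.26^2 / 4
= 5.1076 / 4
I_max = 1.2769

1.2769


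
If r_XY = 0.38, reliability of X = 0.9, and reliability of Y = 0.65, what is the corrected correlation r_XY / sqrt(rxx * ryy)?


r_corrected = rxy / sqrt(rxx * ryy)
= 0.38 / sqrt(0.9 * 0.65)
= 0.38 / sqrt(0.585)
= 0.38 / 0.764853
r_corrected = 0.4968

0.4968


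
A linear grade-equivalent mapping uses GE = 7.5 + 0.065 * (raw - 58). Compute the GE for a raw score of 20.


raw - median = 20 - 58 = -38
slope * diff = 0.065 * -38 = -2.47
GE = 7.5 + -2.47
GE = 5.03

5.03


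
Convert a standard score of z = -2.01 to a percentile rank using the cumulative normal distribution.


CDF(z) = 0.5 * (1 + erf(z/sqrt(2)))
erf(-1.4213) = -0.9556
CDF = 0.0222
Percentile rank = 0.0222 * 100 = 2.22

2.22


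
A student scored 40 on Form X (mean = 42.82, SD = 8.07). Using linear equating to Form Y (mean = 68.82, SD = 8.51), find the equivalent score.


slope = SD_Y / SD_X = 8.51 / 8.07 ~ 1.0545
intercept = mean_Y - slope * mean_X = 68.82 - (8.51 / 8.07) * 42.82 ~ 23.6653
Y = slope * X + intercept. To avoid rounding drift from the rounded slope/intercept, evaluate the equivalent form Y = mean_Y + SD_Y * (X - mean_X) / SD_X at full precision:
Y = 68.82 + 8.51 * (40 - 42.82) / 8.07
Y = 68.82 - 8.51 * 2.82 / 8.07
Y = 68.82 - 23.9982 / 8.07
Y = 68.82 - 2.9738
Y = 65.8462

65.8462


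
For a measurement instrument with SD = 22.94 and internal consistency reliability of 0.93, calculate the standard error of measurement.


SEM = SD * sqrt(1 - rxx)
SEM = 22.94 * sqrt(1 - 0.93)
SEM = 22.94 * sqrt(0.07) = 22.94 * 0.264575
SEM = 6.0694

6.0694


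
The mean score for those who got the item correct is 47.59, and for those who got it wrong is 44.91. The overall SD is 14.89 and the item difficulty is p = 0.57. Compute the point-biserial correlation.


q = 1 - p = 0.43
rpb = ((M1 - M0) / SD) * sqrt(p * q)
rpb = ((47.59 - 44.91) / 14.89) * sqrt(0.57 * 0.43)
rpb = 0.0891

0.0891


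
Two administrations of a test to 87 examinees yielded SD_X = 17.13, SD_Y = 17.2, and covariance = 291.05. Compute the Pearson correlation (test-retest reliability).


r = cov(X,Y) / (SD_X * SD_Y)
r = 291.05 / (17.13 * 17.2)
r = 291.05 / 294.636
r = 0.9878

0.9878


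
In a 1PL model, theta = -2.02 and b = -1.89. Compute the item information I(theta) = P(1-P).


P = 1/(1+exp(-(-2.02--1.89))) = 0.4675
I = P*(1-P) = 0.4675 * 0.5325
I = 0.2489

0.2489


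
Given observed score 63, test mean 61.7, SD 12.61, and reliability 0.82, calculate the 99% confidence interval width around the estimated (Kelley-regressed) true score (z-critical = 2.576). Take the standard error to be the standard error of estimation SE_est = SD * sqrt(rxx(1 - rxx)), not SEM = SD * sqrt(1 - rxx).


True score estimate = 0.82*63 + 0.18*61.7 = 62.766
SE_est = SD * sqrt(rxx * (1 - rxx)) = 12.61 * sqrt(0.82 * 0.18) = 12.61 * sqrt(0.1476) = 4.844604
CI = T_est +/- z * SE_est, so width = 2 * z * SE_est = 2 * 2.576 * 4.844604
Width = 24.9594

24.9594


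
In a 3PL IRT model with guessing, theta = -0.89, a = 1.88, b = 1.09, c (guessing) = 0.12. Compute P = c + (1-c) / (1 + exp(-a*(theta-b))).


logit = 1.88*(-0.89 - 1.09) = -3.7224
P* = 1/(1 + exp(--3.7224)) = 0.0236
P = 0.12 + (1 - 0.12) * 0.0236
P = 0.1408

0.1408


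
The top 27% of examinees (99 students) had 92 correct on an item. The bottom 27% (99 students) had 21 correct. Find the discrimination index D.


p_upper = 92/99 = 0.9293
p_lower = 21/99 = 0.2121
D = 0.9293 - 0.2121 = 0.7172

0.7172


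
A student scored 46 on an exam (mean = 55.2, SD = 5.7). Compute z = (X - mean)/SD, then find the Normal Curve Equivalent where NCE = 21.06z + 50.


z = (X - mean) / SD = (46 - 55.2) / 5.7
z = -9.2 / 5.7
z = -1.614
NCE = NCE = 21.06z + 50
Carry z at full precision (z = -9.2 / 5.7) into the conversion:
NCE = 21.06 * (-9.2 / 5.7) + 50 = -193.752 / 5.7 + 50
NCE = -33.9916 + 50
NCE = 16.0084

16.0084


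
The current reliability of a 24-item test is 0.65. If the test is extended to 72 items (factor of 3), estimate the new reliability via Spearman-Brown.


r_new = (n * rxx) / (1 + (n-1) * rxx)
r_new = (3 * 0.65) / (1 + 2 * 0.65)
r_new = 1.95 / 2.3
r_new = 0.8478

0.8478


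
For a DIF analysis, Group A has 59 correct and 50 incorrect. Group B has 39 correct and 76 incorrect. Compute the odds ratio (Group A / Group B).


Odds_A = 59/50 = 1.18
Odds_B = 39/76 = 0.5132
OR = Odds_A / Odds_B = 1.18 / 0.5132
Exactly, OR = (59 * 76) / (50 * 39) = 4484 / 1950
OR = 2.2995

2.2995


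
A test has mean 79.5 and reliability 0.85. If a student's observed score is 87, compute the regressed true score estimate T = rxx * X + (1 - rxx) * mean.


T_est = rxx * X + (1 - rxx) * mean
T_est = 0.85 * 87 + 0.15 * 79.5
T_est = 73.95 + 11.925
T_est = 85.875

85.875


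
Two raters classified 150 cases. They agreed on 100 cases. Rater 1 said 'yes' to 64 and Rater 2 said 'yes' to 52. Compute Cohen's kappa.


P_o = 100/150 = 0.666667
P_e = (64*52 + 86*98) / 22500 = 0.522489
kappa = (P_o - P_e) / (1 - P_e)
kappa = (0.666667 - 0.522489) / (1 - 0.522489)
kappa = 0.3019

0.3019


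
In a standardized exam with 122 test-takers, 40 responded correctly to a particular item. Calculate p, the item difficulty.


Item difficulty p = number correct / total examinees
p = 40 / 122
p = 0.3279

0.3279


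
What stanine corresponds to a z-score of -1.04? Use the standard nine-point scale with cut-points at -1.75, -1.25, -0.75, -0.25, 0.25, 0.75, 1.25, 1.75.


Stanine boundaries: [-1.75, -1.25, -0.75, -0.25, 0.25, 0.75, 1.25, 1.75]
z = -1.04
Check each boundary:
  z >= -1.75 -> could be stanine 2
  z >= -1.25 -> could be stanine 3
  z < -0.75
  z < -0.25
  z < 0.25
  z < 0.75
  z < 1.25
  z < 1.75
Highest qualifying boundary gives stanine = 3

3


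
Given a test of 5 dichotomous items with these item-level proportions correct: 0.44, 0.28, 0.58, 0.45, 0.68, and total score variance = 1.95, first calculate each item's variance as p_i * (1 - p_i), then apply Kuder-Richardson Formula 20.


For each item, compute p_i * q_i:
  Item 1: 0.44 * 0.56 = 0.2464
  Item 2: 0.28 * 0.72 = 0.2016
  Item 3: 0.58 * 0.42 = 0.2436
  Item 4: 0.45 * 0.55 = 0.2475
  Item 5: 0.68 * 0.32 = 0.2176
Sum(p_i * q_i) = 0.2464 + 0.2016 + 0.2436 + 0.2475 + 0.2176 = 1.1567
KR-20 = (k/(k-1)) * (1 - Sum(p_i*q_i) / Var_total)
= (5/4) * (1 - 1.1567/1.95)
= 1.25 * 0.4068
KR-20 = 0.5085

0.5085


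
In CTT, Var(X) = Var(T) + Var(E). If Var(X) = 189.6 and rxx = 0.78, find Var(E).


var_true = rxx * var_obs = 0.78 * 189.6 = 147.888
var_error = var_obs - var_true
var_error = 189.6 - 147.888
var_error = 41.712

41.712


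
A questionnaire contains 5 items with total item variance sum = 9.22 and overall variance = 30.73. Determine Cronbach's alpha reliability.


alpha = (k/(k-1)) * (1 - sum(si^2)/s_total^2)
= (5/4) * (1 - 9.22/30.73)
alpha = 0.875

0.875


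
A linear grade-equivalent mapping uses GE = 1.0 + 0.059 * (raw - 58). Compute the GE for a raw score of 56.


raw - median = 56 - 58 = -2
slope * diff = 0.059 * -2 = -0.118
GE = 1.0 + -0.118
GE = 0.882

0.882


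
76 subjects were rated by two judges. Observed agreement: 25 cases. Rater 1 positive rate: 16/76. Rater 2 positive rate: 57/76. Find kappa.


P_o = 25/76 = 0.328947
P_e = (16*57 + 60*19) / 5776 = 0.355263
kappa = (P_o - P_e) / (1 - P_e)
kappa = (0.328947 - 0.355263) / (1 - 0.355263)
kappa = -0.0408

-0.0408


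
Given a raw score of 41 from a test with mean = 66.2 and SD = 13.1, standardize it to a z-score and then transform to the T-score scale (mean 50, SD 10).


z = (X - mean) / SD = (41 - 66.2) / 13.1
z = -25.2 / 13.1
z = -1.9237
T-score = T = 50 + 10z
Carry z at full precision (z = -25.2 / 13.1) into the conversion:
T-score = 50 + 10 * (-25.2 / 13.1) = 50 + -252 / 13.1
T-score = 50 + -19.2366
T-score = 30.7634

30.7634


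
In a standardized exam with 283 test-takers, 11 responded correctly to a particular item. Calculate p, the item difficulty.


Item difficulty p = number correct / total examinees
p = 11 / 283
p = 0.0389

0.0389


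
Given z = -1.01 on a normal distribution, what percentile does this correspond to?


CDF(z) = 0.5 * (1 + erf(z/sqrt(2)))
erf(-0.7142) = -0.6875
CDF = 0.1562
Percentile rank = 0.1562 * 100 = 15.62

15.62


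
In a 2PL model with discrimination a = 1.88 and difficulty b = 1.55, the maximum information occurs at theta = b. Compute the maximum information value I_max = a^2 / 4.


For 2PL, max info at theta = b = 1.55
I_max = a^2 / 4 = 1.88^2 / 4
= 3.5344 / 4
I_max = 0.8836

0.8836


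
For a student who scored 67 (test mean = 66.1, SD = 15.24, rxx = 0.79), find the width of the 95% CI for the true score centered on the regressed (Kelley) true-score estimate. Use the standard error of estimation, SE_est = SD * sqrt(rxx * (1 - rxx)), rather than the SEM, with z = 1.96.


True score estimate = 0.79*67 + 0.21*66.1 = 66.811
SE_est = SD * sqrt(rxx * (1 - rxx)) = 15.24 * sqrt(0.79 * 0.21) = 15.24 * sqrt(0.1659) = 6.207378
CI = T_est +/- z * SE_est, so width = 2 * z * SE_est = 2 * 1.96 * 6.207378
Width = 24.3329

24.3329


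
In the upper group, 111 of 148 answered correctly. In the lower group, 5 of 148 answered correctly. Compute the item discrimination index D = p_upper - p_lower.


p_upper = 111/148 = 0.75
p_lower = 5/148 = 0.0338
D = 0.75 - 0.0338 = 0.7162

0.7162


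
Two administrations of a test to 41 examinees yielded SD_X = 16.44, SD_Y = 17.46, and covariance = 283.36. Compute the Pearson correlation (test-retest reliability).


r = cov(X,Y) / (SD_X * SD_Y)
r = 283.36 / (16.44 * 17.46)
r = 283.36 / 287.0424
r = 0.9872

0.9872


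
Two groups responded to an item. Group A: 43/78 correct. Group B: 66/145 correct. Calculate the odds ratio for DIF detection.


Odds_A = 43/35 = 1.2286
Odds_B = 66/79 = 0.8354
OR = Odds_A / Odds_B = 1.2286 / 0.8354
Exactly, OR = (43 * 79) / (35 * 66) = 3397 / 2310
OR = 1.4706

1.4706


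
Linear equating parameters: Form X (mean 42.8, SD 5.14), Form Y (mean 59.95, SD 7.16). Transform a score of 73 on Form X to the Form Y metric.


slope = SD_Y / SD_X = 7.16 / 5.14 ~ 1.393
intercept = mean_Y - slope * mean_X = 59.95 - (7.16 / 5.14) * 42.8 ~ 0.3298
Y = slope * X + intercept. To avoid rounding drift from the rounded slope/intercept, evaluate the equivalent form Y = mean_Y + SD_Y * (X - mean_X) / SD_X at full precision:
Y = 59.95 + 7.16 * (73 - 42.8) / 5.14
Y = 59.95 + 7.16 * 30.2 / 5.14
Y = 59.95 + 216.232 / 5.14
Y = 59.95 + 42.0685
Y = 102.0185

102.0185
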